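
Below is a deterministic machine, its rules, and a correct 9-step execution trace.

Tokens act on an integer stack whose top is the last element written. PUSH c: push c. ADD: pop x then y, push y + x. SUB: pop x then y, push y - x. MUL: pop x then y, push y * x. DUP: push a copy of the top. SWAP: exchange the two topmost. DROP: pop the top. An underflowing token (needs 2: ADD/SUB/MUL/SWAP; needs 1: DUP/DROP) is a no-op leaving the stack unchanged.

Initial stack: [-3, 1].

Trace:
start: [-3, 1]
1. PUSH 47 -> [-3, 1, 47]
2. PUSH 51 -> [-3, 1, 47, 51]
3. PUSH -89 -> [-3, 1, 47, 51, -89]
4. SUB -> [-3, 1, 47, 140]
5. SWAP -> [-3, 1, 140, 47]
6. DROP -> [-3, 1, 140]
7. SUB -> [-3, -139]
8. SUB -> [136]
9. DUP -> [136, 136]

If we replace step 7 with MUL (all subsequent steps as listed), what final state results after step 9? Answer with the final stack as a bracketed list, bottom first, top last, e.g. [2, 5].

[-143, -143]

(re-executing from step 7 with the substitution; state before step 7: [-3, 1, 140])
7. MUL -> [-3, 140]
8. SUB -> [-143]
9. DUP -> [-143, -143]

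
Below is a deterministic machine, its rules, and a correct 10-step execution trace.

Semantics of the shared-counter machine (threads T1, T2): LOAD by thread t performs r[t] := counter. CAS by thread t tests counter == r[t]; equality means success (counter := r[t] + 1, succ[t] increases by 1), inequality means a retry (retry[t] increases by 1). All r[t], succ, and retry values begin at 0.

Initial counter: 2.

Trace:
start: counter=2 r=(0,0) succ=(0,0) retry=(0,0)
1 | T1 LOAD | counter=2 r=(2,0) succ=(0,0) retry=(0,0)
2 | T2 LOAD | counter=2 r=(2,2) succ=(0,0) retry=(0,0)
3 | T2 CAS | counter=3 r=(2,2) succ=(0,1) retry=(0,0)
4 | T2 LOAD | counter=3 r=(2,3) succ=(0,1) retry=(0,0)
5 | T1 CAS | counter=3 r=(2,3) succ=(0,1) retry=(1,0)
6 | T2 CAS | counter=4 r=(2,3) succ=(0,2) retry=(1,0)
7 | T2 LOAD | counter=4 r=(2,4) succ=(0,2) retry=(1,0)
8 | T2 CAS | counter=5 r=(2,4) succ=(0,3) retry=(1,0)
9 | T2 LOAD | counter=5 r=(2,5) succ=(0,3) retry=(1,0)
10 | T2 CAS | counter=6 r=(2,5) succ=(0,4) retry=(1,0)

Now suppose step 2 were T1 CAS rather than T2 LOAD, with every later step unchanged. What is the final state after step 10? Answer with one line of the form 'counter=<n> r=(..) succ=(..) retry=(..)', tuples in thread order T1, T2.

counter=6 r=(2,5) succ=(1,3) retry=(1,1)

(re-executing from step 2 with the substitution; state before step 2: counter=2 r=(2,0) succ=(0,0) retry=(0,0))
2 | T1 CAS | counter=3 r=(2,0) succ=(1,0) retry=(0,0)
3 | T2 CAS | counter=3 r=(2,0) succ=(1,0) retry=(0,1)
4 | T2 LOAD | counter=3 r=(2,3) succ=(1,0) retry=(0,1)
5 | T1 CAS | counter=3 r=(2,3) succ=(1,0) retry=(1,1)
6 | T2 CAS | counter=4 r=(2,3) succ=(1,1) retry=(1,1)
7 | T2 LOAD | counter=4 r=(2,4) succ=(1,1) retry=(1,1)
8 | T2 CAS | counter=5 r=(2,4) succ=(1,2) retry=(1,1)
9 | T2 LOAD | counter=5 r=(2,5) succ=(1,2) retry=(1,1)
10 | T2 CAS | counter=6 r=(2,5) succ=(1,3) retry=(1,1)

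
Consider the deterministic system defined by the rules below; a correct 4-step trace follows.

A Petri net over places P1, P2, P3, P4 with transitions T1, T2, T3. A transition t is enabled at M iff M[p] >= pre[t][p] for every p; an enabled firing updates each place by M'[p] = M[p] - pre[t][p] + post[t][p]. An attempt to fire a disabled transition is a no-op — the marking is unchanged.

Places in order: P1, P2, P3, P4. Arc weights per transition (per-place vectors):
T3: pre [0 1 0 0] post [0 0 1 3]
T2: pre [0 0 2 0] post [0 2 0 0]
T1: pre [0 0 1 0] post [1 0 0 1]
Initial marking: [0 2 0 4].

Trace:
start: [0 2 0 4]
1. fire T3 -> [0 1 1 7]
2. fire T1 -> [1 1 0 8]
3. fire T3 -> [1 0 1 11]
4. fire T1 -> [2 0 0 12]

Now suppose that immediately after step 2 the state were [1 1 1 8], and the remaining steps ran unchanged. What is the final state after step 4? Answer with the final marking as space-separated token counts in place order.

state after step 2 := [1 1 1 8]
3. fire T3 -> [1 0 2 11]
4. fire T1 -> [2 0 1 12]

2 0 1 12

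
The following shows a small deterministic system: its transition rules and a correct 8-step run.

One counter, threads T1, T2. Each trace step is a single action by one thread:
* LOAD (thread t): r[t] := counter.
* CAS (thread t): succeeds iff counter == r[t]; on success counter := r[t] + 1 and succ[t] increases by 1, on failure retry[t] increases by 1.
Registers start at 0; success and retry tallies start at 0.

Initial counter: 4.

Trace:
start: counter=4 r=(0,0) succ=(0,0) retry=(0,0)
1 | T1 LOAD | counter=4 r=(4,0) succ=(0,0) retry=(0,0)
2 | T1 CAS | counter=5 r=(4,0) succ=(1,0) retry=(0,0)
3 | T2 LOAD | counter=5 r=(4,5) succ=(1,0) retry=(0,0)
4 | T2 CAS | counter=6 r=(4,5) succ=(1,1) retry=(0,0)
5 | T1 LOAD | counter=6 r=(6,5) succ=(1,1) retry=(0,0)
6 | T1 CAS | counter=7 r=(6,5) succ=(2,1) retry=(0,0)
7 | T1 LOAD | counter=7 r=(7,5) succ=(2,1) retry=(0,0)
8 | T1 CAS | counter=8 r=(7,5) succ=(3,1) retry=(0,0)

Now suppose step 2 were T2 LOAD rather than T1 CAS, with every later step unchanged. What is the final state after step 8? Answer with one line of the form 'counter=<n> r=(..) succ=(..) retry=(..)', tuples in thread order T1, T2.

(re-executing from step 2 with the substitution; state before step 2: counter=4 r=(4,0) succ=(0,0) retry=(0,0))
2 | T2 LOAD | counter=4 r=(4,4) succ=(0,0) retry=(0,0)
3 | T2 LOAD | counter=4 r=(4,4) succ=(0,0) retry=(0,0)
4 | T2 CAS | counter=5 r=(4,4) succ=(0,1) retry=(0,0)
5 | T1 LOAD | counter=5 r=(5,4) succ=(0,1) retry=(0,0)
6 | T1 CAS | counter=6 r=(5,4) succ=(1,1) retry=(0,0)
7 | T1 LOAD | counter=6 r=(6,4) succ=(1,1) retry=(0,0)
8 | T1 CAS | counter=7 r=(6,4) succ=(2,1) retry=(0,0)

counter=7 r=(6,4) succ=(2,1) retry=(0,0)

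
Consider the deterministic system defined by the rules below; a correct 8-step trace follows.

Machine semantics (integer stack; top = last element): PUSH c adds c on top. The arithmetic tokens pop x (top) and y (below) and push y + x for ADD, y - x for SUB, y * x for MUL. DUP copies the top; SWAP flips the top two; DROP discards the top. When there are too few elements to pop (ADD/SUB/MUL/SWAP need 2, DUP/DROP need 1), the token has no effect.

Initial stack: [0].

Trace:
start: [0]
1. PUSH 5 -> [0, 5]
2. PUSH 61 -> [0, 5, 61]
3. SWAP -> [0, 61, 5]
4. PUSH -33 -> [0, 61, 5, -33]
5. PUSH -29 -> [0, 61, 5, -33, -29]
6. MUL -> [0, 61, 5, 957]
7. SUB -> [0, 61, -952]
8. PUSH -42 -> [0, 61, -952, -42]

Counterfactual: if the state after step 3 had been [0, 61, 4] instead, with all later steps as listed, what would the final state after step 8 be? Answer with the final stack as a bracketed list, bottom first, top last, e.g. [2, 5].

state after step 3 := [0, 61, 4]
4. PUSH -33 -> [0, 61, 4, -33]
5. PUSH -29 -> [0, 61, 4, -33, -29]
6. MUL -> [0, 61, 4, 957]
7. SUB -> [0, 61, -953]
8. PUSH -42 -> [0, 61, -953, -42]

[0, 61, -953, -42]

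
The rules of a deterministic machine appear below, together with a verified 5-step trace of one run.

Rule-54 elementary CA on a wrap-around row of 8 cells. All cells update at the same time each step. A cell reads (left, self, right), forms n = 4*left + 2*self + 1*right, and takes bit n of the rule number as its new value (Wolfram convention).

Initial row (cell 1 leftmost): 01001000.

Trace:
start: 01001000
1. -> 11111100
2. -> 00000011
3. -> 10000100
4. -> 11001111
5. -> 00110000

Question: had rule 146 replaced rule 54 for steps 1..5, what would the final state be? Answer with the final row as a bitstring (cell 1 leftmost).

(re-executing steps 1..5 under rule 146; state before step 1: 01001000)
1. -> 10110100
2. -> 00000011
3. -> 10000100
4. -> 01001011
5. -> 00110000

00110000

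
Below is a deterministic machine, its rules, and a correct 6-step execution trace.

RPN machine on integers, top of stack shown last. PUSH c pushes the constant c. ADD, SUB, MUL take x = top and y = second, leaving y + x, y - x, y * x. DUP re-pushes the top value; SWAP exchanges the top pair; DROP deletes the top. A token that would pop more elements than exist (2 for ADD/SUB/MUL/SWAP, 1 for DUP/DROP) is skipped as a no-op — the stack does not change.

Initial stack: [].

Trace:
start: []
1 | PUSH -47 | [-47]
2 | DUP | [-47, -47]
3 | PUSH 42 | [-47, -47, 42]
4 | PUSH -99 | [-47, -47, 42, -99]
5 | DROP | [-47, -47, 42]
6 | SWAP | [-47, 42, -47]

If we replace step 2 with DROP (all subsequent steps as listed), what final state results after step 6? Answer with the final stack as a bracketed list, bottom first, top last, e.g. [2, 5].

(re-executing from step 2 with the substitution; state before step 2: [-47])
2 | DROP | []
3 | PUSH 42 | [42]
4 | PUSH -99 | [42, -99]
5 | DROP | [42]
6 | SWAP | [42]

[42]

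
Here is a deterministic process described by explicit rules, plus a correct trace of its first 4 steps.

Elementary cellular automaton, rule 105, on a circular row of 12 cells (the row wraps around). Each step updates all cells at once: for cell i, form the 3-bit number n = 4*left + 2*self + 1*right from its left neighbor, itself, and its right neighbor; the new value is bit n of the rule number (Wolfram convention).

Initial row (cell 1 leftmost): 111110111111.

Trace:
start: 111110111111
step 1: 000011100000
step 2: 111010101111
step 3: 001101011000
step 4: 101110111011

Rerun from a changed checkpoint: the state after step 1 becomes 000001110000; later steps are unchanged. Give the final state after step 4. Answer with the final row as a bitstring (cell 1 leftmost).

state after step 1 := 000001110000
step 2: 111101010111
step 3: 000110101100
step 4: 110111011101

110111011101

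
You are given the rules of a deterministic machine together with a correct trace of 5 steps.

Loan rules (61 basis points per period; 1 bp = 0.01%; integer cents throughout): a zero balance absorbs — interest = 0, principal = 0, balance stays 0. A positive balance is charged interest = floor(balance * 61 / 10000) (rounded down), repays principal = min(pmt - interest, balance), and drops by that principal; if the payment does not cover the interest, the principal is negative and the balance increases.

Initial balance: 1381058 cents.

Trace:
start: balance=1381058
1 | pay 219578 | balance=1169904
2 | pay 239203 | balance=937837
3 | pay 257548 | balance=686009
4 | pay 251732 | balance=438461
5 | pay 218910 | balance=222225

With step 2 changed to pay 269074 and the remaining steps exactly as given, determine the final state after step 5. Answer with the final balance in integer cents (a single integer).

191805

(re-executing from step 2 with the substitution; state before step 2: balance=1169904)
2 | pay 269074 | balance=907966
3 | pay 257548 | balance=655956
4 | pay 251732 | balance=408225
5 | pay 218910 | balance=191805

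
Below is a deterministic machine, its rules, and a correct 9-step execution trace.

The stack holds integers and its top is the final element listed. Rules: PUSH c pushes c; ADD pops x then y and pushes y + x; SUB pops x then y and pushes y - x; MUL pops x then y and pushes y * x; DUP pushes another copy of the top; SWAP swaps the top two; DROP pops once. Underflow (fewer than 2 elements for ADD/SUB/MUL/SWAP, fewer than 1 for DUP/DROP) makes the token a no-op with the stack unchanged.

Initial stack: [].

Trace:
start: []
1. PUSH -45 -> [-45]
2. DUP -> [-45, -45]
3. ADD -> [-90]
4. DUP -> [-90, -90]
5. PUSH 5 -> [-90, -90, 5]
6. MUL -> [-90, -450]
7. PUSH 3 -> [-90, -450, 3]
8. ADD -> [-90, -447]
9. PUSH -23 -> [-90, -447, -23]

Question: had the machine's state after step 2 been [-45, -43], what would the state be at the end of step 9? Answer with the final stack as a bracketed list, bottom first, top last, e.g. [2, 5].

state after step 2 := [-45, -43]
3. ADD -> [-88]
4. DUP -> [-88, -88]
5. PUSH 5 -> [-88, -88, 5]
6. MUL -> [-88, -440]
7. PUSH 3 -> [-88, -440, 3]
8. ADD -> [-88, -437]
9. PUSH -23 -> [-88, -437, -23]

[-88, -437, -23]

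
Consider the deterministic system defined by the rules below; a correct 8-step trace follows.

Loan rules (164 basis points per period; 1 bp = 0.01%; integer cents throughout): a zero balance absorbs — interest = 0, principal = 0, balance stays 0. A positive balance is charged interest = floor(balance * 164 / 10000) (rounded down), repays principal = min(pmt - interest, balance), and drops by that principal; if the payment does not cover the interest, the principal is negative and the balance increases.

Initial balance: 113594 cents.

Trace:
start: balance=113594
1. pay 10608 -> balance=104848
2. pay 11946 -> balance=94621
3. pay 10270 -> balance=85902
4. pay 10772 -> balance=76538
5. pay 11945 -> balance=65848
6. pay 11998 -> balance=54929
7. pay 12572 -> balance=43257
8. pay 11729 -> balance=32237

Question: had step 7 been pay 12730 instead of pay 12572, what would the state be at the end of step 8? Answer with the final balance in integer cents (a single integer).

(re-executing from step 7 with the substitution; state before step 7: balance=54929)
7. pay 12730 -> balance=43099
8. pay 11729 -> balance=32076

32076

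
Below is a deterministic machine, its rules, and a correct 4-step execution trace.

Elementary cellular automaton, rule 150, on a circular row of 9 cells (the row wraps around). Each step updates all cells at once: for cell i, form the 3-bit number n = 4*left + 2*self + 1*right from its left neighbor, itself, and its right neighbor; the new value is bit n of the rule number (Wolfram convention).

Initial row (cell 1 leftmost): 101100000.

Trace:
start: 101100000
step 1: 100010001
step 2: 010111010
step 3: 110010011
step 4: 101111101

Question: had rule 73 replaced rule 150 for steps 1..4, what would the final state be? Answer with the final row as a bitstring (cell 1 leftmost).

101101111

(re-executing steps 1..4 under rule 73; state before step 1: 101100000)
step 1: 001101110
step 2: 101101010
step 3: 001100000
step 4: 101101111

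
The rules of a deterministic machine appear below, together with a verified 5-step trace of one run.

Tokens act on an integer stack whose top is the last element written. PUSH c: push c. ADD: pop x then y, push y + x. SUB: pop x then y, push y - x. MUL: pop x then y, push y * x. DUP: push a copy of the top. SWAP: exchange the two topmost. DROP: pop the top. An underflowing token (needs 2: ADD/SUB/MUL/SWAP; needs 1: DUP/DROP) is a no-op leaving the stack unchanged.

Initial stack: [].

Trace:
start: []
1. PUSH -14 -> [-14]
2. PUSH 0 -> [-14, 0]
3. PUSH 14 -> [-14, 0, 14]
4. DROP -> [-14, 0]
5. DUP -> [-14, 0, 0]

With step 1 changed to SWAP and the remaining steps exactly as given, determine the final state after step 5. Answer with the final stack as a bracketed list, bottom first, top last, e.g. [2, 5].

(re-executing from step 1 with the substitution; state before step 1: [])
1. SWAP -> []
2. PUSH 0 -> [0]
3. PUSH 14 -> [0, 14]
4. DROP -> [0]
5. DUP -> [0, 0]

[0, 0]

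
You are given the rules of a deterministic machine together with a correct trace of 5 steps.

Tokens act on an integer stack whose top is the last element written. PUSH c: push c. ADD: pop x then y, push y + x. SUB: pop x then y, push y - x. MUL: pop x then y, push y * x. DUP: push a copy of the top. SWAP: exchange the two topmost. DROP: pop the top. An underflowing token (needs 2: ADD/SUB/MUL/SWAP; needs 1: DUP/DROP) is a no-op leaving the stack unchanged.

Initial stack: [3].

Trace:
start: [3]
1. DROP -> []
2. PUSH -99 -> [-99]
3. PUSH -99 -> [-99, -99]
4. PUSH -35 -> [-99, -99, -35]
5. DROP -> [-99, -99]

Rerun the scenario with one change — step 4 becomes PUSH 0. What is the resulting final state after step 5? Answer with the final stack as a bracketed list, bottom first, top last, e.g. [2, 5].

[-99, -99]

(re-executing from step 4 with the substitution; state before step 4: [-99, -99])
4. PUSH 0 -> [-99, -99, 0]
5. DROP -> [-99, -99]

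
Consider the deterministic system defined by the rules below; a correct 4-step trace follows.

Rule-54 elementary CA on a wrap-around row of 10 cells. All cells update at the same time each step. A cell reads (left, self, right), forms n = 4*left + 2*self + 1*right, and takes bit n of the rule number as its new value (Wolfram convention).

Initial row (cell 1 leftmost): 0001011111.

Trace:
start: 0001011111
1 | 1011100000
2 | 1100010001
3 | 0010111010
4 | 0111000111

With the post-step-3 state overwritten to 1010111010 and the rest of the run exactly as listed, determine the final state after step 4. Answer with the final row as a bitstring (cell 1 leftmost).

1111000111

state after step 3 := 1010111010
4 | 1111000111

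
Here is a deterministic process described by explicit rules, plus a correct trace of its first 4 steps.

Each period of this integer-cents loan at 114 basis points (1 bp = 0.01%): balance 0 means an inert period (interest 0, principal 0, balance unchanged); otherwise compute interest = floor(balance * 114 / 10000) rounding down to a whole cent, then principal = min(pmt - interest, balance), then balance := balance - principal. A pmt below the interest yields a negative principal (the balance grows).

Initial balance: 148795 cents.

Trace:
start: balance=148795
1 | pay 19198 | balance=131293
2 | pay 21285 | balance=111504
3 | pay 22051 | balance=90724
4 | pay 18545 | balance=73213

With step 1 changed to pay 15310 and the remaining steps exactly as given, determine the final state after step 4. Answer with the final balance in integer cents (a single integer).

77235

(re-executing from step 1 with the substitution; state before step 1: balance=148795)
1 | pay 15310 | balance=135181
2 | pay 21285 | balance=115437
3 | pay 22051 | balance=94701
4 | pay 18545 | balance=77235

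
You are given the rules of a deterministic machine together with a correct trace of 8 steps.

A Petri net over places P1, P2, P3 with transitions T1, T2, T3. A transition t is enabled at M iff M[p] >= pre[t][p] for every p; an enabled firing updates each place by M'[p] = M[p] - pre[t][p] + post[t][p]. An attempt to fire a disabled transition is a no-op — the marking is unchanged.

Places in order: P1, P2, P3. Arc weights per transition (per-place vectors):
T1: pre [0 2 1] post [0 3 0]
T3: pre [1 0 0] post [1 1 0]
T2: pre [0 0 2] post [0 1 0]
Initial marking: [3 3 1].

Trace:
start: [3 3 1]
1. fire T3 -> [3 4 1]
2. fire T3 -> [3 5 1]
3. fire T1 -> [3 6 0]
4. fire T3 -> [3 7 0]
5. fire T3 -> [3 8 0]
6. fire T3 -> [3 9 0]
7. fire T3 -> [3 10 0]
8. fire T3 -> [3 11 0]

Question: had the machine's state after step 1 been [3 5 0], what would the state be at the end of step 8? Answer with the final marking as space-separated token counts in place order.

3 11 0

state after step 1 := [3 5 0]
2. fire T3 -> [3 6 0]
3. fire T1 -> [3 6 0]
4. fire T3 -> [3 7 0]
5. fire T3 -> [3 8 0]
6. fire T3 -> [3 9 0]
7. fire T3 -> [3 10 0]
8. fire T3 -> [3 11 0]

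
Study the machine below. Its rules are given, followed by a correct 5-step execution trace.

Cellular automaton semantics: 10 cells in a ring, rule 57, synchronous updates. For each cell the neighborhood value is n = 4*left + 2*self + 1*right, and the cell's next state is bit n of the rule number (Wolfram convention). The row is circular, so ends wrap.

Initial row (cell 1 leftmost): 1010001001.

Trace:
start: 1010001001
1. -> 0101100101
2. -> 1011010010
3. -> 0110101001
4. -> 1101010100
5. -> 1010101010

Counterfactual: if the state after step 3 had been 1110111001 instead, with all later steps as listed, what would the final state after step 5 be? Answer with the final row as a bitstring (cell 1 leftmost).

state after step 3 := 1110111001
4. -> 0001100101
5. -> 1101010010

1101010010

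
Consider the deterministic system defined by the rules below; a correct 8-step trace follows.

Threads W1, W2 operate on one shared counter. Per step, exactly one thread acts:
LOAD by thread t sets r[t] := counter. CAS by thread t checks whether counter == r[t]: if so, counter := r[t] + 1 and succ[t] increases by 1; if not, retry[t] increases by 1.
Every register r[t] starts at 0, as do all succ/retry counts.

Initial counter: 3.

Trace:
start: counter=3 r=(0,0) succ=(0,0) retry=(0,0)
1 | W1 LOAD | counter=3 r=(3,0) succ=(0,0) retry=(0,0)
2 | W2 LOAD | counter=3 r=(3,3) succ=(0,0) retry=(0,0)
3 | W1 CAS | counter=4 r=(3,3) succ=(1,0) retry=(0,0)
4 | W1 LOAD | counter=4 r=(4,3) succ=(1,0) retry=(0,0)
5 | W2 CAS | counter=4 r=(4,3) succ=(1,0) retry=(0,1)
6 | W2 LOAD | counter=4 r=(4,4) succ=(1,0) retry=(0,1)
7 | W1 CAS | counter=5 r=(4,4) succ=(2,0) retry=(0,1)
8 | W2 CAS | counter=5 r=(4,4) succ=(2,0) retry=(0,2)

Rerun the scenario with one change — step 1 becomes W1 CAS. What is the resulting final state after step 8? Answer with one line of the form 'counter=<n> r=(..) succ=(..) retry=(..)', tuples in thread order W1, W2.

counter=5 r=(3,4) succ=(0,2) retry=(3,0)

(re-executing from step 1 with the substitution; state before step 1: counter=3 r=(0,0) succ=(0,0) retry=(0,0))
1 | W1 CAS | counter=3 r=(0,0) succ=(0,0) retry=(1,0)
2 | W2 LOAD | counter=3 r=(0,3) succ=(0,0) retry=(1,0)
3 | W1 CAS | counter=3 r=(0,3) succ=(0,0) retry=(2,0)
4 | W1 LOAD | counter=3 r=(3,3) succ=(0,0) retry=(2,0)
5 | W2 CAS | counter=4 r=(3,3) succ=(0,1) retry=(2,0)
6 | W2 LOAD | counter=4 r=(3,4) succ=(0,1) retry=(2,0)
7 | W1 CAS | counter=4 r=(3,4) succ=(0,1) retry=(3,0)
8 | W2 CAS | counter=5 r=(3,4) succ=(0,2) retry=(3,0)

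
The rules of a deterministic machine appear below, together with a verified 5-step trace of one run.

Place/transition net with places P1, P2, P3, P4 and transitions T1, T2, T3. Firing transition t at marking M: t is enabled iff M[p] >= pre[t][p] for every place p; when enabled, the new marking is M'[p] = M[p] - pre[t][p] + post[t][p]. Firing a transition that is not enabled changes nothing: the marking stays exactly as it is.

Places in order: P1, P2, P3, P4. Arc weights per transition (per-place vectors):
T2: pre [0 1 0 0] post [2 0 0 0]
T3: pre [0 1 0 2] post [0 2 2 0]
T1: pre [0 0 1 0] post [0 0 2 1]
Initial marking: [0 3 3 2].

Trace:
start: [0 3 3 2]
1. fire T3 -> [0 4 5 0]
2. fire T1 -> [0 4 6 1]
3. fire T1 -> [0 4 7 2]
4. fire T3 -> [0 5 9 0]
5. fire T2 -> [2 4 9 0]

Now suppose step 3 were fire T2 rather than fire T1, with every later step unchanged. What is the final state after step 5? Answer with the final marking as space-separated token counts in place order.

(re-executing from step 3 with the substitution; state before step 3: [0 4 6 1])
3. fire T2 -> [2 3 6 1]
4. fire T3 -> [2 3 6 1]
5. fire T2 -> [4 2 6 1]

4 2 6 1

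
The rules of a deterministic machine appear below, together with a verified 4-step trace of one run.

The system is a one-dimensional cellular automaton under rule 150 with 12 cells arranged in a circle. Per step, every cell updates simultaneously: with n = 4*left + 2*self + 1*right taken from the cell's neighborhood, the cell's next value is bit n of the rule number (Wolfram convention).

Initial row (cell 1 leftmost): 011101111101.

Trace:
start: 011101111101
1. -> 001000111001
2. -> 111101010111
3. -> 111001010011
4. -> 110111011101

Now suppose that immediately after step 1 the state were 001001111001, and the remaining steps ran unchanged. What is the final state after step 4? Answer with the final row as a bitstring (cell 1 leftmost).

111010000101

state after step 1 := 001001111001
2. -> 111110110111
3. -> 111100000011
4. -> 111010000101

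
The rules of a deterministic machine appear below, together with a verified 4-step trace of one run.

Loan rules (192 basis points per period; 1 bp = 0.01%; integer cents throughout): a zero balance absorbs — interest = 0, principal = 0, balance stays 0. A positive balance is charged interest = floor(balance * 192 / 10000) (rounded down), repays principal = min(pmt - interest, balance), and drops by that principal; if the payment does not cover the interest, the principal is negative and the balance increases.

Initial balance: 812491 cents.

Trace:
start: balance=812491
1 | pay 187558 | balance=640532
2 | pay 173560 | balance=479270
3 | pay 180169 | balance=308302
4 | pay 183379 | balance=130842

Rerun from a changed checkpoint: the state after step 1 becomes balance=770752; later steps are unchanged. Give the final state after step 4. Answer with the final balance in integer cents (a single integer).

268708

state after step 1 := balance=770752
2 | pay 173560 | balance=611990
3 | pay 180169 | balance=443571
4 | pay 183379 | balance=268708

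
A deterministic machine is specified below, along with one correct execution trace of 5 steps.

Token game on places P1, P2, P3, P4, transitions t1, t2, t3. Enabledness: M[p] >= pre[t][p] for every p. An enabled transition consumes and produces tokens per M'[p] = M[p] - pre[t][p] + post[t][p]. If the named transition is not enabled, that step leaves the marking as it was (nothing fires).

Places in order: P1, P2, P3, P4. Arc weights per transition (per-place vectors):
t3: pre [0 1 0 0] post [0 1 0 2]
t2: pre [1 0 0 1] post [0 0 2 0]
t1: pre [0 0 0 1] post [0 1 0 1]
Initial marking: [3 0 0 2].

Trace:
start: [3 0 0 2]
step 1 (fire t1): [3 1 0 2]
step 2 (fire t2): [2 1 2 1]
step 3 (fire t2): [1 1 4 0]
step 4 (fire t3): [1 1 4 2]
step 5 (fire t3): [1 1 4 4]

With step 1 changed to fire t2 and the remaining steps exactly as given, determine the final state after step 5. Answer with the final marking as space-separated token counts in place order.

1 0 4 0

(re-executing from step 1 with the substitution; state before step 1: [3 0 0 2])
step 1 (fire t2): [2 0 2 1]
step 2 (fire t2): [1 0 4 0]
step 3 (fire t2): [1 0 4 0]
step 4 (fire t3): [1 0 4 0]
step 5 (fire t3): [1 0 4 0]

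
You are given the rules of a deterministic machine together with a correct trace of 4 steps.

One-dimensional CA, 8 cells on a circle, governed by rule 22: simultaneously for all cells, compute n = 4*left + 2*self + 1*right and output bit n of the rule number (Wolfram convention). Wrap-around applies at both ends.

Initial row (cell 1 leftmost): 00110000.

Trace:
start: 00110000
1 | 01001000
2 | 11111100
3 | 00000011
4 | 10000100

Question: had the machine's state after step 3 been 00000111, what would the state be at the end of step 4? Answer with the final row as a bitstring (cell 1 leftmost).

10001000

state after step 3 := 00000111
4 | 10001000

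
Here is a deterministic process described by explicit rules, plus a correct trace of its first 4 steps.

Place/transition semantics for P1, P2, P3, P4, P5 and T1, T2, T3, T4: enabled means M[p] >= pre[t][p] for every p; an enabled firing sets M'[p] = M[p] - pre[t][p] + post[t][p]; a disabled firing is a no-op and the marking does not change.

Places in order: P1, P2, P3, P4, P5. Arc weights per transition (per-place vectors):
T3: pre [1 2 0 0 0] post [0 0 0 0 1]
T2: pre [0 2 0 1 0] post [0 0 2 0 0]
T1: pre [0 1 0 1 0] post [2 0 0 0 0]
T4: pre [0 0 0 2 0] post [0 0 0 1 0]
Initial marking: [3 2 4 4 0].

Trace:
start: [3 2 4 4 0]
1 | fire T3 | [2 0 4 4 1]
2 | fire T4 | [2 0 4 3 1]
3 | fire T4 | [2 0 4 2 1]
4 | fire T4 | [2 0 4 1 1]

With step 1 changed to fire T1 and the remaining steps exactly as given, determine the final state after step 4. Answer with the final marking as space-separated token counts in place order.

(re-executing from step 1 with the substitution; state before step 1: [3 2 4 4 0])
1 | fire T1 | [5 1 4 3 0]
2 | fire T4 | [5 1 4 2 0]
3 | fire T4 | [5 1 4 1 0]
4 | fire T4 | [5 1 4 1 0]

5 1 4 1 0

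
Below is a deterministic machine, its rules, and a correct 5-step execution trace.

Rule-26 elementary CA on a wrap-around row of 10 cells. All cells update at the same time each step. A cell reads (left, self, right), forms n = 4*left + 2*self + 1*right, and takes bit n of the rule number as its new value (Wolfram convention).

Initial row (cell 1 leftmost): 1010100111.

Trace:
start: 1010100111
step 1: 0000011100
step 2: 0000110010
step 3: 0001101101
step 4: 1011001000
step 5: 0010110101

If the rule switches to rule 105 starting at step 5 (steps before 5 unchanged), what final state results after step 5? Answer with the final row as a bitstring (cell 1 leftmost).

(re-executing step 5 under rule 105; state before step 5: 1011001000)
step 5: 0111000010

0111000010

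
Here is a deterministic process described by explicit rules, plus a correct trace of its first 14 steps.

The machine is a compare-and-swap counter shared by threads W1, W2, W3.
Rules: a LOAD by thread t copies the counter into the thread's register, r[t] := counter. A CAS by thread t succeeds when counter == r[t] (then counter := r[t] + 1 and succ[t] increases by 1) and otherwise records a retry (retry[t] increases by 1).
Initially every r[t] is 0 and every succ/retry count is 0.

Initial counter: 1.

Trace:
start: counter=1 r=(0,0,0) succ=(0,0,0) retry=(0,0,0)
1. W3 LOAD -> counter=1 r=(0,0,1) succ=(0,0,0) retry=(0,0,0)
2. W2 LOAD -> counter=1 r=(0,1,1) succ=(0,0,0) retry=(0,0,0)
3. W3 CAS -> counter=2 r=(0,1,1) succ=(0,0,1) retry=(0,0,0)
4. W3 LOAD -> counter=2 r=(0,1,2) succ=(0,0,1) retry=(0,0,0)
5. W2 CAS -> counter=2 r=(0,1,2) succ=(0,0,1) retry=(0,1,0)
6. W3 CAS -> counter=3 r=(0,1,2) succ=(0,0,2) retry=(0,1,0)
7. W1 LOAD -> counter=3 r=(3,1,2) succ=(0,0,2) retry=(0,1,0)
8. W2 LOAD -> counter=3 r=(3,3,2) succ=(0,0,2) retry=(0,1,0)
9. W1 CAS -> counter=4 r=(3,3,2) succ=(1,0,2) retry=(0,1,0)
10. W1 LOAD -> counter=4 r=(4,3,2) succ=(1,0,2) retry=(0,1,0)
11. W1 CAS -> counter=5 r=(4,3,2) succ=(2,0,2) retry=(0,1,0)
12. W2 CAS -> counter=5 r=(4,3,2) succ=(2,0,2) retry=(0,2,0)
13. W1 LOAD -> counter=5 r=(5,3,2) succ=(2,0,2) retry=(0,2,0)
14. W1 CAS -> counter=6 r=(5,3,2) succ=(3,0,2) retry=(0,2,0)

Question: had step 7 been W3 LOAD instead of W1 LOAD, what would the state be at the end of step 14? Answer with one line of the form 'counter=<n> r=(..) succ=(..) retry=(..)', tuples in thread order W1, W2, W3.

counter=5 r=(4,3,3) succ=(2,0,2) retry=(1,2,0)

(re-executing from step 7 with the substitution; state before step 7: counter=3 r=(0,1,2) succ=(0,0,2) retry=(0,1,0))
7. W3 LOAD -> counter=3 r=(0,1,3) succ=(0,0,2) retry=(0,1,0)
8. W2 LOAD -> counter=3 r=(0,3,3) succ=(0,0,2) retry=(0,1,0)
9. W1 CAS -> counter=3 r=(0,3,3) succ=(0,0,2) retry=(1,1,0)
10. W1 LOAD -> counter=3 r=(3,3,3) succ=(0,0,2) retry=(1,1,0)
11. W1 CAS -> counter=4 r=(3,3,3) succ=(1,0,2) retry=(1,1,0)
12. W2 CAS -> counter=4 r=(3,3,3) succ=(1,0,2) retry=(1,2,0)
13. W1 LOAD -> counter=4 r=(4,3,3) succ=(1,0,2) retry=(1,2,0)
14. W1 CAS -> counter=5 r=(4,3,3) succ=(2,0,2) retry=(1,2,0)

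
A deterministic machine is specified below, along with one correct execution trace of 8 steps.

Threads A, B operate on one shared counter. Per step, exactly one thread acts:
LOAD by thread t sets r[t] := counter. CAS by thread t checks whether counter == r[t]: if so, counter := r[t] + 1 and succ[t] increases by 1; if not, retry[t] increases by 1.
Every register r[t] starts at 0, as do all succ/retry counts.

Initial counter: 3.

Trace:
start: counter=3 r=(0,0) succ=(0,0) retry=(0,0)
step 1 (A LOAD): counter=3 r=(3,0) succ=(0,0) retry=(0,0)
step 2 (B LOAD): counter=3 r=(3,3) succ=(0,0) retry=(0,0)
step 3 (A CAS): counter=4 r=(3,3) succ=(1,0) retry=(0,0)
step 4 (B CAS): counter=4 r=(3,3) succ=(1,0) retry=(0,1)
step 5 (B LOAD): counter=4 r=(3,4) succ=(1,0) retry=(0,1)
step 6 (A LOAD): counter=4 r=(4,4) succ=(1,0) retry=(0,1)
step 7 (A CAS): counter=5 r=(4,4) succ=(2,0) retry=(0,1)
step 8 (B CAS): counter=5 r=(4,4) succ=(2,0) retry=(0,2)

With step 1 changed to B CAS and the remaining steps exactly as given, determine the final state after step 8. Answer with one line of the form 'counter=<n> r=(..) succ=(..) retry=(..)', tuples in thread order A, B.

(re-executing from step 1 with the substitution; state before step 1: counter=3 r=(0,0) succ=(0,0) retry=(0,0))
step 1 (B CAS): counter=3 r=(0,0) succ=(0,0) retry=(0,1)
step 2 (B LOAD): counter=3 r=(0,3) succ=(0,0) retry=(0,1)
step 3 (A CAS): counter=3 r=(0,3) succ=(0,0) retry=(1,1)
step 4 (B CAS): counter=4 r=(0,3) succ=(0,1) retry=(1,1)
step 5 (B LOAD): counter=4 r=(0,4) succ=(0,1) retry=(1,1)
step 6 (A LOAD): counter=4 r=(4,4) succ=(0,1) retry=(1,1)
step 7 (A CAS): counter=5 r=(4,4) succ=(1,1) retry=(1,1)
step 8 (B CAS): counter=5 r=(4,4) succ=(1,1) retry=(1,2)

counter=5 r=(4,4) succ=(1,1) retry=(1,2)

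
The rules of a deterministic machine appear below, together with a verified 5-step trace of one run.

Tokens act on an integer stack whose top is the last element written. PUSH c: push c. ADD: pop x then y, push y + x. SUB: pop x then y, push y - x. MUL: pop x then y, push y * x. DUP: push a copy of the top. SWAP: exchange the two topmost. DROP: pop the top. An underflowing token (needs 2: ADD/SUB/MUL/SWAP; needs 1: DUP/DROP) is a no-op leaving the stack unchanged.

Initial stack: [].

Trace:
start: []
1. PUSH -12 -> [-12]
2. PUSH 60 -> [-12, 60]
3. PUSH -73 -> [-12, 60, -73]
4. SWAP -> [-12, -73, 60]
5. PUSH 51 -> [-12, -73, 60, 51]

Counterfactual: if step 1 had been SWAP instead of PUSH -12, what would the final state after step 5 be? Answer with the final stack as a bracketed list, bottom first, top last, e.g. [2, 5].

(re-executing from step 1 with the substitution; state before step 1: [])
1. SWAP -> []
2. PUSH 60 -> [60]
3. PUSH -73 -> [60, -73]
4. SWAP -> [-73, 60]
5. PUSH 51 -> [-73, 60, 51]

[-73, 60, 51]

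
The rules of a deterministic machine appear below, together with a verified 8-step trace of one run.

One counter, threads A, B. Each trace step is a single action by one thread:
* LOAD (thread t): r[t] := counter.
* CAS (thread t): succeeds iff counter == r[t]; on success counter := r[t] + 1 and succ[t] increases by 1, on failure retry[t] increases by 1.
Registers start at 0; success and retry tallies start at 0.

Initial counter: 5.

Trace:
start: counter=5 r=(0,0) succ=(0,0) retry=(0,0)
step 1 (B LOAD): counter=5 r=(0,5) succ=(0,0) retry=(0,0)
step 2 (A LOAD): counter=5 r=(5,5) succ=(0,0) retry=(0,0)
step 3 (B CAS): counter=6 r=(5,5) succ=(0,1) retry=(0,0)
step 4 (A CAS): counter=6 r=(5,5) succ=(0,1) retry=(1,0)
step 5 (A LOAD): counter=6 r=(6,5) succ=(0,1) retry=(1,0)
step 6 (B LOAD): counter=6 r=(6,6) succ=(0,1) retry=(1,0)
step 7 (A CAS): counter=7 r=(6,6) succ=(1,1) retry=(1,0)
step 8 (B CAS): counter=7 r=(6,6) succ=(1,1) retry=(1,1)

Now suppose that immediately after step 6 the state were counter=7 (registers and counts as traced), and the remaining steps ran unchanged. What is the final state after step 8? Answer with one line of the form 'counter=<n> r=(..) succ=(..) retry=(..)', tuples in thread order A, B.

state after step 6 := counter=7 r=(6,6) succ=(0,1) retry=(1,0)
step 7 (A CAS): counter=7 r=(6,6) succ=(0,1) retry=(2,0)
step 8 (B CAS): counter=7 r=(6,6) succ=(0,1) retry=(2,1)

counter=7 r=(6,6) succ=(0,1) retry=(2,1)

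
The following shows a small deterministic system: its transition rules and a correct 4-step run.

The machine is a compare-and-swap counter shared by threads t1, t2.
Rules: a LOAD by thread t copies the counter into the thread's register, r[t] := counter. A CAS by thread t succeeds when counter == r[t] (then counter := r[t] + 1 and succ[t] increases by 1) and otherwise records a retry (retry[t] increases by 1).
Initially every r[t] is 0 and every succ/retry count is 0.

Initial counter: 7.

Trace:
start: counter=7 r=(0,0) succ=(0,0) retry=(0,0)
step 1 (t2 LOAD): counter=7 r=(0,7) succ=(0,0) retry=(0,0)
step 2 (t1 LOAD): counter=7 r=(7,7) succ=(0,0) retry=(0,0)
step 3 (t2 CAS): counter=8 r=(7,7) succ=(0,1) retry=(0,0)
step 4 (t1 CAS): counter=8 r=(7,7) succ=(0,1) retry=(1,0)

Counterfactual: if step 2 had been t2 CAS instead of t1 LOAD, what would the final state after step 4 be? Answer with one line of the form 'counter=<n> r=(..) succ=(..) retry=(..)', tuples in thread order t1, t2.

(re-executing from step 2 with the substitution; state before step 2: counter=7 r=(0,7) succ=(0,0) retry=(0,0))
step 2 (t2 CAS): counter=8 r=(0,7) succ=(0,1) retry=(0,0)
step 3 (t2 CAS): counter=8 r=(0,7) succ=(0,1) retry=(0,1)
step 4 (t1 CAS): counter=8 r=(0,7) succ=(0,1) retry=(1,1)

counter=8 r=(0,7) succ=(0,1) retry=(1,1)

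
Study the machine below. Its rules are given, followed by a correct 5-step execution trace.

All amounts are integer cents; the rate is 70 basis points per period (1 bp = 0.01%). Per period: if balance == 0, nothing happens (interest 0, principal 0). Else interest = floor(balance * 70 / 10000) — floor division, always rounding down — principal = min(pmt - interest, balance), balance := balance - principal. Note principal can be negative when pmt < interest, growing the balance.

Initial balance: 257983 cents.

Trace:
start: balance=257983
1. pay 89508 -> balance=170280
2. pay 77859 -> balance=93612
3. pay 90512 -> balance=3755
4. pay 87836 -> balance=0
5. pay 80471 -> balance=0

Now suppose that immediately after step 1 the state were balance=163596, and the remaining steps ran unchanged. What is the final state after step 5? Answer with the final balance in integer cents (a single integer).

0

state after step 1 := balance=163596
2. pay 77859 -> balance=86882
3. pay 90512 -> balance=0
4. pay 87836 -> balance=0
5. pay 80471 -> balance=0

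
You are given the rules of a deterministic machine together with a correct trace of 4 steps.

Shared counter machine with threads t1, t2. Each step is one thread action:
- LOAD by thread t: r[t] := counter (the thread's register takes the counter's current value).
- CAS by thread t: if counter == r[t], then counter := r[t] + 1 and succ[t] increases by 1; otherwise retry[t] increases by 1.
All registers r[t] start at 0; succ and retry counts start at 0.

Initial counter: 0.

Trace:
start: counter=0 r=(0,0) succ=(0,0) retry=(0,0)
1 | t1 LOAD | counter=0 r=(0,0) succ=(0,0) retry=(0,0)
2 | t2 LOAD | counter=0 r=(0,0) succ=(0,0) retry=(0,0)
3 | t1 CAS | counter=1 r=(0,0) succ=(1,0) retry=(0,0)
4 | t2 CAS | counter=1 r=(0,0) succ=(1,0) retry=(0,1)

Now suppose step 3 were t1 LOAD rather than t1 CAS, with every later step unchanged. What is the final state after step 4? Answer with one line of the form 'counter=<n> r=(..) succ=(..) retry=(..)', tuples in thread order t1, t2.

counter=1 r=(0,0) succ=(0,1) retry=(0,0)

(re-executing from step 3 with the substitution; state before step 3: counter=0 r=(0,0) succ=(0,0) retry=(0,0))
3 | t1 LOAD | counter=0 r=(0,0) succ=(0,0) retry=(0,0)
4 | t2 CAS | counter=1 r=(0,0) succ=(0,1) retry=(0,0)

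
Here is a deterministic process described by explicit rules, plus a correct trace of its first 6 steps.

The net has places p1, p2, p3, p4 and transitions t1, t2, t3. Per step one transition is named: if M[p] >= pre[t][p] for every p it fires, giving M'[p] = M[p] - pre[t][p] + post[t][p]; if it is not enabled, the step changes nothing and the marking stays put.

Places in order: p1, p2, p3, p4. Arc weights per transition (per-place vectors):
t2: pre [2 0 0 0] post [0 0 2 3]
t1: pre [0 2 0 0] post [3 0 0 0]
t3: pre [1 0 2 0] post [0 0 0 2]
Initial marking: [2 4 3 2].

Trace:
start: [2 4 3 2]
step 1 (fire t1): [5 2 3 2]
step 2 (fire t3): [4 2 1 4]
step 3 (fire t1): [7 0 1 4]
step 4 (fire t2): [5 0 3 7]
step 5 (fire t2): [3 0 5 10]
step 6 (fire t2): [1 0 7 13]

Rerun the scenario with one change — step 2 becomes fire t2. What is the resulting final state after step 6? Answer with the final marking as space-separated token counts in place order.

0 0 11 14

(re-executing from step 2 with the substitution; state before step 2: [5 2 3 2])
step 2 (fire t2): [3 2 5 5]
step 3 (fire t1): [6 0 5 5]
step 4 (fire t2): [4 0 7 8]
step 5 (fire t2): [2 0 9 11]
step 6 (fire t2): [0 0 11 14]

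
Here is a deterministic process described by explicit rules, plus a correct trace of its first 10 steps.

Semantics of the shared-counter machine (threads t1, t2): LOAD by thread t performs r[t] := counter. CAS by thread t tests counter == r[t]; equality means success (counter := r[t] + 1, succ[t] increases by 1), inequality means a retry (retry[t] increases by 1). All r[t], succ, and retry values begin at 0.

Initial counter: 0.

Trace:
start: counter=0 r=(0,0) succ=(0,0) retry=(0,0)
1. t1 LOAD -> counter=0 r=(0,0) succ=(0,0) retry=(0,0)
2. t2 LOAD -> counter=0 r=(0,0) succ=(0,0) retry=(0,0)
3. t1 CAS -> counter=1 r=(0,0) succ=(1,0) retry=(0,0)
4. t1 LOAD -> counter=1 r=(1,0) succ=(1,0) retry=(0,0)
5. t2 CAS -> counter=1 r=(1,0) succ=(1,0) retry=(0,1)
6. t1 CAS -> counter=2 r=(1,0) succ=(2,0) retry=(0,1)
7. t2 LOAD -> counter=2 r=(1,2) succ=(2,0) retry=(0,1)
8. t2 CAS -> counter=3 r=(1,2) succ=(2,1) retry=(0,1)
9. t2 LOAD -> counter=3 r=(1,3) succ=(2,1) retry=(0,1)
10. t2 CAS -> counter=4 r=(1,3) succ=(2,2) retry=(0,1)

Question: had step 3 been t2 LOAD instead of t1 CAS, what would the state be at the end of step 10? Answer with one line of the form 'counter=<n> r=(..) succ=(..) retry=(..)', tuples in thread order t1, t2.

counter=3 r=(0,2) succ=(0,3) retry=(1,0)

(re-executing from step 3 with the substitution; state before step 3: counter=0 r=(0,0) succ=(0,0) retry=(0,0))
3. t2 LOAD -> counter=0 r=(0,0) succ=(0,0) retry=(0,0)
4. t1 LOAD -> counter=0 r=(0,0) succ=(0,0) retry=(0,0)
5. t2 CAS -> counter=1 r=(0,0) succ=(0,1) retry=(0,0)
6. t1 CAS -> counter=1 r=(0,0) succ=(0,1) retry=(1,0)
7. t2 LOAD -> counter=1 r=(0,1) succ=(0,1) retry=(1,0)
8. t2 CAS -> counter=2 r=(0,1) succ=(0,2) retry=(1,0)
9. t2 LOAD -> counter=2 r=(0,2) succ=(0,2) retry=(1,0)
10. t2 CAS -> counter=3 r=(0,2) succ=(0,3) retry=(1,0)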